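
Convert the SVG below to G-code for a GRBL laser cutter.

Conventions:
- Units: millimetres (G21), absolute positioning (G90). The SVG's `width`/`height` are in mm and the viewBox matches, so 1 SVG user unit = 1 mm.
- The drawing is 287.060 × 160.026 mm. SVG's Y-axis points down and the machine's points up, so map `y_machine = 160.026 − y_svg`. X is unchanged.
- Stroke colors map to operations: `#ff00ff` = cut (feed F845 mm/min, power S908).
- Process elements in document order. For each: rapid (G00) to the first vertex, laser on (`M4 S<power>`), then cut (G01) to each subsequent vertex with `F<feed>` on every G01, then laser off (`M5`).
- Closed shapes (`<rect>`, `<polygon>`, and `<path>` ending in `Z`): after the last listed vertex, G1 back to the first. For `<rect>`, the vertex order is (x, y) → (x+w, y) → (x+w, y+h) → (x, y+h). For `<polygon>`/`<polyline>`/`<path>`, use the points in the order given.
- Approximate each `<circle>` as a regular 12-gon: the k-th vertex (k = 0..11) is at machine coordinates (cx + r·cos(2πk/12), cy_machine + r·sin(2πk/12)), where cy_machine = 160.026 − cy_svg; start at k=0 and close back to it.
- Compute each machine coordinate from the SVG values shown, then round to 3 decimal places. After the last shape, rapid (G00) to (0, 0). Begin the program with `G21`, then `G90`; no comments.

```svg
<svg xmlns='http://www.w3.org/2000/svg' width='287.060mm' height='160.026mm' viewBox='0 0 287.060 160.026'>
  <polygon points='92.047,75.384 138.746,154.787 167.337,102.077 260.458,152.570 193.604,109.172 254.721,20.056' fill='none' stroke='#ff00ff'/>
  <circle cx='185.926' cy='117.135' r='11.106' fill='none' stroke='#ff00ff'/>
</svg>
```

G21
G90
G00 X92.047 Y84.642
M4 S908
G01 X138.746 Y5.239 F845
G01 X167.337 Y57.949 F845
G01 X260.458 Y7.456 F845
G01 X193.604 Y50.854 F845
G01 X254.721 Y139.970 F845
G01 X92.047 Y84.642 F845
M5
G00 X197.032 Y42.891
M4 S908
G01 X195.544 Y48.444 F845
G01 X191.479 Y52.509 F845
G01 X185.926 Y53.997 F845
G01 X180.373 Y52.509 F845
G01 X176.308 Y48.444 F845
G01 X174.820 Y42.891 F845
G01 X176.308 Y37.338 F845
G01 X180.373 Y33.273 F845
G01 X185.926 Y31.785 F845
G01 X191.479 Y33.273 F845
G01 X195.544 Y37.338 F845
G01 X197.032 Y42.891 F845
M5
G00 X0.000 Y0.000

Since the viewBox matches the mm dimensions, user units are millimetres directly. The only transform is the Y-flip y_m = 160.026 − y_svg.

Shape 1 is a closed polygon drawn with `<polygon>`. Its stroke #ff00ff means cut at S908, F845. After flipping Y the toolpath is (92.047,84.642) → (138.746,5.239) → (167.337,57.949) → (260.458,7.456) → (193.604,50.854) → (254.721,139.970) → (92.047,84.642), returning to the start.

Shape 2 is a circle drawn with `<circle>`. Its stroke #ff00ff means cut at S908, F845. After flipping Y the toolpath is (197.032,42.891) → (195.544,48.444) → (191.479,52.509) → (185.926,53.997) → (180.373,52.509) → (176.308,48.444) → (174.820,42.891) → (176.308,37.338) → (180.373,33.273) → (185.926,31.785) → (191.479,33.273) → (195.544,37.338) → (197.032,42.891), returning to the start.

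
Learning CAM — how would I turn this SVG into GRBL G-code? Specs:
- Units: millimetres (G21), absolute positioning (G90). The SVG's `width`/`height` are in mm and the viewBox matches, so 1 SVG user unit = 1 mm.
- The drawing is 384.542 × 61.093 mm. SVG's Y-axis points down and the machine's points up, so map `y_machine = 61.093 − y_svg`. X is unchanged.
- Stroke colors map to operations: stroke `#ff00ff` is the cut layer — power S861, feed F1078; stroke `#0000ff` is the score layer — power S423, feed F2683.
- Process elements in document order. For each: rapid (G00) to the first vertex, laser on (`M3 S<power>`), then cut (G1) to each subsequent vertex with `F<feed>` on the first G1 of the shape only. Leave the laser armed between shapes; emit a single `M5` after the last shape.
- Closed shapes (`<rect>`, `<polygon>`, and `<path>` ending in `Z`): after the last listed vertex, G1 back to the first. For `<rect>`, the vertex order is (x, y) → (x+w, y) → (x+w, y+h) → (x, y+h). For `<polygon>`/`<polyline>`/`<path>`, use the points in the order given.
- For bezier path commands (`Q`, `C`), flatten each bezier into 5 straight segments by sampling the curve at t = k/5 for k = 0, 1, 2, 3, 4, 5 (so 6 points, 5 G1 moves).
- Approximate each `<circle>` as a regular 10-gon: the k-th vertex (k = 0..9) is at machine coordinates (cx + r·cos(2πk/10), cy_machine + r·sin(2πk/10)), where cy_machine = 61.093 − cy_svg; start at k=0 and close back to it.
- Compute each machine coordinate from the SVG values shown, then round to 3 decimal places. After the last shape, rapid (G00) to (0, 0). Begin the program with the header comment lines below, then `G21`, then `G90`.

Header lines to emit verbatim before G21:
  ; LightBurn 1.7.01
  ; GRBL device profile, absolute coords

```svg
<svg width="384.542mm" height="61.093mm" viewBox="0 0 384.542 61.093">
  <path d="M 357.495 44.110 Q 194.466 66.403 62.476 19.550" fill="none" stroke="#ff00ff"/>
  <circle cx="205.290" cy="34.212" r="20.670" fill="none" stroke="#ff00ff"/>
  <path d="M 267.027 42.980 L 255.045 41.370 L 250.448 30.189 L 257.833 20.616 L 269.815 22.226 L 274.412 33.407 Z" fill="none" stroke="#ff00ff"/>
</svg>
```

; LightBurn 1.7.01
; GRBL device profile, absolute coords
G21
G90
G00 X357.495 Y16.983
M3 S861
G1 X293.525 Y10.832 F1078
G1 X232.038 Y10.212
G1 X173.034 Y15.124
G1 X116.514 Y25.568
G1 X62.476 Y41.543
G00 X225.960 Y26.881
M3 S861
G1 X222.012 Y39.031 F1078
G1 X211.677 Y46.539
G1 X198.903 Y46.539
G1 X188.568 Y39.031
G1 X184.620 Y26.881
G1 X188.568 Y14.731
G1 X198.903 Y7.223
G1 X211.677 Y7.223
G1 X222.012 Y14.731
G1 X225.960 Y26.881
G00 X267.027 Y18.113
M3 S861
G1 X255.045 Y19.723 F1078
G1 X250.448 Y30.904
G1 X257.833 Y40.477
G1 X269.815 Y38.867
G1 X274.412 Y27.686
G1 X267.027 Y18.113
M5
G00 X0.000 Y0.000

viewBox `0 0 384.542 61.093` with mm width/height → 1 unit = 1 mm. Flip: y_m = 61.093 − y_svg.

**Shape 1** — `<path>` quadratic bezier, stroke `#ff00ff` → cut (S861, F1078). Control points (SVG): P0=(357.495,44.110), P1=(194.466,66.403), P2=(62.476,19.550); sampled at t=k/5. Machine vertices: (357.495,16.983) → (293.525,10.832) → (232.038,10.212) → (173.034,15.124) → (116.514,25.568) → (62.476,41.543). Open path.

**Shape 2** — `<circle>` circle, stroke `#ff00ff` → cut (S861, F1078). Machine vertices: (225.960,26.881) → (222.012,39.031) → (211.677,46.539) → (198.903,46.539) → (188.568,39.031) → (184.620,26.881) → (188.568,14.731) → (198.903,7.223) → (211.677,7.223) → (222.012,14.731) → (225.960,26.881). Closed: final G1 returns to the first vertex.

**Shape 3** — `<path>` regular polygon, stroke `#ff00ff` → cut (S861, F1078). Machine vertices: (267.027,18.113) → (255.045,19.723) → (250.448,30.904) → (257.833,40.477) → (269.815,38.867) → (274.412,27.686) → (267.027,18.113). Closed: final G1 returns to the first vertex.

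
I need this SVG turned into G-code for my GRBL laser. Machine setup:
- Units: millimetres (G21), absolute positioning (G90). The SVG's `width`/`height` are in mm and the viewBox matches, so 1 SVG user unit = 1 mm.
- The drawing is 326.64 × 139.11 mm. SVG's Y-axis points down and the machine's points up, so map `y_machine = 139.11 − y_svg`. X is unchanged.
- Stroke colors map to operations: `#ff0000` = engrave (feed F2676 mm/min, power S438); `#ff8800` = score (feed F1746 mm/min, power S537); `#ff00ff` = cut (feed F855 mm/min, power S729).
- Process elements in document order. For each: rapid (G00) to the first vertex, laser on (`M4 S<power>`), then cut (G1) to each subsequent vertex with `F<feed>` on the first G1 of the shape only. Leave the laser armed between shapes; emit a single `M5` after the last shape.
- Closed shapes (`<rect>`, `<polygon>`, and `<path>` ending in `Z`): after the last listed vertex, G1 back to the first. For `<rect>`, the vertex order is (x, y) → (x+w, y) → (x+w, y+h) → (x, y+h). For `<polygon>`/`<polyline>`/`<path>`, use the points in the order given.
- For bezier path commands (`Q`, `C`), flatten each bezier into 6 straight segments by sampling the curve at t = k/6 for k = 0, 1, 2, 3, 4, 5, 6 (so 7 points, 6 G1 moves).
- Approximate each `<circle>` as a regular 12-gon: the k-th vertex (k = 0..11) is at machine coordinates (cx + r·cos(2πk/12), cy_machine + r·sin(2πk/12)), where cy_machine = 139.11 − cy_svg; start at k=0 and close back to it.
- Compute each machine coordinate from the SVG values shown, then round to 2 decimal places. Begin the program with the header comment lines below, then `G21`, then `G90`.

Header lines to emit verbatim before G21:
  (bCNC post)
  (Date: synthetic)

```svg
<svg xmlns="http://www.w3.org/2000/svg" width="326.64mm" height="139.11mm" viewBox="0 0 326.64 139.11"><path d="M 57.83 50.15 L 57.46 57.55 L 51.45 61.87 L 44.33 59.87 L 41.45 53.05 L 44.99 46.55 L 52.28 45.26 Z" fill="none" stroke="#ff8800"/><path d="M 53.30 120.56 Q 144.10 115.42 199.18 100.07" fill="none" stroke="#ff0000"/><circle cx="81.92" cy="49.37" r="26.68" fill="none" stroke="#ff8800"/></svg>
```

(bCNC post)
(Date: synthetic)
G21
G90
G00 X57.83 Y88.96
M4 S537
G1 X57.46 Y81.56 F1746
G1 X51.45 Y77.24
G1 X44.33 Y79.24
G1 X41.45 Y86.06
G1 X44.99 Y92.56
G1 X52.28 Y93.85
G1 X57.83 Y88.96
G00 X53.30 Y18.55
M4 S438
G1 X82.57 Y20.55 F2676
G1 X109.86 Y23.11
G1 X135.17 Y26.24
G1 X158.49 Y29.94
G1 X179.83 Y34.21
G1 X199.18 Y39.04
G00 X108.60 Y89.74
M4 S537
G1 X105.03 Y103.08 F1746
G1 X95.26 Y112.85
G1 X81.92 Y116.42
G1 X68.58 Y112.85
G1 X58.81 Y103.08
G1 X55.24 Y89.74
G1 X58.81 Y76.40
G1 X68.58 Y66.63
G1 X81.92 Y63.06
G1 X95.26 Y66.63
G1 X105.03 Y76.40
G1 X108.60 Y89.74
M5

viewBox `0 0 326.64 139.11` with mm width/height → 1 unit = 1 mm. Flip: y_m = 139.11 − y_svg.

**Shape 1** — `<path>` regular polygon, stroke `#ff8800` → score (S537, F1746). Machine vertices: (57.83,88.96) → (57.46,81.56) → (51.45,77.24) → (44.33,79.24) → (41.45,86.06) → (44.99,92.56) → (52.28,93.85) → (57.83,88.96). Closed: final G1 returns to the first vertex.

**Shape 2** — `<path>` quadratic bezier, stroke `#ff0000` → engrave (S438, F2676). Control points (SVG): P0=(53.30,120.56), P1=(144.10,115.42), P2=(199.18,100.07); sampled at t=k/6. Machine vertices: (53.30,18.55) → (82.57,20.55) → (109.86,23.11) → (135.17,26.24) → (158.49,29.94) → (179.83,34.21) → (199.18,39.04). Open path.

**Shape 3** — `<circle>` circle, stroke `#ff8800` → score (S537, F1746). Machine vertices: (108.60,89.74) → (105.03,103.08) → (95.26,112.85) → (81.92,116.42) → (68.58,112.85) → (58.81,103.08) → (55.24,89.74) → (58.81,76.40) → (68.58,66.63) → (81.92,63.06) → (95.26,66.63) → (105.03,76.40) → (108.60,89.74). Closed: final G1 returns to the first vertex.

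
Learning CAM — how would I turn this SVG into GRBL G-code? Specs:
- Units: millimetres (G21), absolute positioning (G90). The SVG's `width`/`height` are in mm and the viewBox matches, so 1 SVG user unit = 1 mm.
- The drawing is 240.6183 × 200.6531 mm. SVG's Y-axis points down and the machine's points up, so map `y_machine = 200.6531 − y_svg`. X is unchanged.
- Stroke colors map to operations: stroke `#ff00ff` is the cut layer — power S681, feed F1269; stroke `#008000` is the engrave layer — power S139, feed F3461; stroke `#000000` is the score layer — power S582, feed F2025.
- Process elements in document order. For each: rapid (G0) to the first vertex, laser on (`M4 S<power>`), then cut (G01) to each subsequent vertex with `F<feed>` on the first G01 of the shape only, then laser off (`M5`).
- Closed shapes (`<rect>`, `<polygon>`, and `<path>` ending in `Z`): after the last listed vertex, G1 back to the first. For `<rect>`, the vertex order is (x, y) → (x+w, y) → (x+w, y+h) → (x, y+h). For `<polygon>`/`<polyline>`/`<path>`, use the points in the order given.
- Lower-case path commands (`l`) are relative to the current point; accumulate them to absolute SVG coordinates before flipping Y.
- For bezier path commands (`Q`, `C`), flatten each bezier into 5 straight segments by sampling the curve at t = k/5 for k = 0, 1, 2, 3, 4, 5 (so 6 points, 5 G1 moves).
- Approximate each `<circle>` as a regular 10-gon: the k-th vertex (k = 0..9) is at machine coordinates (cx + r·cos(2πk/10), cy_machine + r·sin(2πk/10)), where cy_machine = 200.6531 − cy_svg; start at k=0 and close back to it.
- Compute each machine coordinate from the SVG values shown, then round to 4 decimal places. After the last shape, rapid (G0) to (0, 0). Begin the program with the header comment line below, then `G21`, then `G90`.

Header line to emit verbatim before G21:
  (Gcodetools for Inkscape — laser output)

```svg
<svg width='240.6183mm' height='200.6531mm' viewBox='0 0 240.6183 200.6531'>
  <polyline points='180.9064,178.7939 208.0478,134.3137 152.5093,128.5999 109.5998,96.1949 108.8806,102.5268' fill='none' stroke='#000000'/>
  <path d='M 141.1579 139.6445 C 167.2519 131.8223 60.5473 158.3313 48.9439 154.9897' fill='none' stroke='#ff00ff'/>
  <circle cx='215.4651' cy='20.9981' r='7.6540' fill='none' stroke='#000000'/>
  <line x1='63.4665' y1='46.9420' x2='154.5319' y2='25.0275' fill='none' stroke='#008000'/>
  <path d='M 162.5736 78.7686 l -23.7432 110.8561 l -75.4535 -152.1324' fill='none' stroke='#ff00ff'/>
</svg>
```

viewBox `0 0 240.6183 200.6531` with mm width/height → 1 unit = 1 mm. Flip: y_m = 200.6531 − y_svg.

**Shape 1** — `<polyline>` open polyline, stroke `#000000` → score (S582, F2025). Machine vertices: (180.9064,21.8592) → (208.0478,66.3394) → (152.5093,72.0532) → (109.5998,104.4582) → (108.8806,98.1263). Open path.

**Shape 2** — `<path>` cubic bezier, stroke `#ff00ff` → cut (S681, F1269). Control points (SVG): P0=(141.1579,139.6445), P1=(167.2519,131.8223), P2=(60.5473,158.3313), P3=(48.9439,154.9897); sampled at t=k/5. Machine vertices: (141.1579,61.0086) → (142.7017,62.0956) → (123.3130,58.0239) → (93.9310,51.8741) → (65.4949,46.7271) → (48.9439,45.6634). Open path.

**Shape 3** — `<circle>` circle, stroke `#000000` → score (S582, F2025). Machine vertices: (223.1191,179.6550) → (221.6573,184.1539) → (217.8303,186.9344) → (213.0999,186.9344) → (209.2729,184.1539) → (207.8111,179.6550) → (209.2729,175.1561) → (213.0999,172.3756) → (217.8303,172.3756) → (221.6573,175.1561) → (223.1191,179.6550). Closed: final G1 returns to the first vertex.

**Shape 4** — `<line>` line segment, stroke `#008000` → engrave (S139, F3461). Machine vertices: (63.4665,153.7111) → (154.5319,175.6256). Open path.

**Shape 5** — `<path>` open polyline, stroke `#ff00ff` → cut (S681, F1269). Machine vertices: (162.5736,121.8845) → (138.8304,11.0284) → (63.3769,163.1608). Open path.

(Gcodetools for Inkscape — laser output)
G21
G90
G0 X180.9064 Y21.8592
M4 S582
G01 X208.0478 Y66.3394 F2025
G01 X152.5093 Y72.0532
G01 X109.5998 Y104.4582
G01 X108.8806 Y98.1263
M5
G0 X141.1579 Y61.0086
M4 S681
G01 X142.7017 Y62.0956 F1269
G01 X123.3130 Y58.0239
G01 X93.9310 Y51.8741
G01 X65.4949 Y46.7271
G01 X48.9439 Y45.6634
M5
G0 X223.1191 Y179.6550
M4 S582
G01 X221.6573 Y184.1539 F2025
G01 X217.8303 Y186.9344
G01 X213.0999 Y186.9344
G01 X209.2729 Y184.1539
G01 X207.8111 Y179.6550
G01 X209.2729 Y175.1561
G01 X213.0999 Y172.3756
G01 X217.8303 Y172.3756
G01 X221.6573 Y175.1561
G01 X223.1191 Y179.6550
M5
G0 X63.4665 Y153.7111
M4 S139
G01 X154.5319 Y175.6256 F3461
M5
G0 X162.5736 Y121.8845
M4 S681
G01 X138.8304 Y11.0284 F1269
G01 X63.3769 Y163.1608
M5
G0 X0.0000 Y0.0000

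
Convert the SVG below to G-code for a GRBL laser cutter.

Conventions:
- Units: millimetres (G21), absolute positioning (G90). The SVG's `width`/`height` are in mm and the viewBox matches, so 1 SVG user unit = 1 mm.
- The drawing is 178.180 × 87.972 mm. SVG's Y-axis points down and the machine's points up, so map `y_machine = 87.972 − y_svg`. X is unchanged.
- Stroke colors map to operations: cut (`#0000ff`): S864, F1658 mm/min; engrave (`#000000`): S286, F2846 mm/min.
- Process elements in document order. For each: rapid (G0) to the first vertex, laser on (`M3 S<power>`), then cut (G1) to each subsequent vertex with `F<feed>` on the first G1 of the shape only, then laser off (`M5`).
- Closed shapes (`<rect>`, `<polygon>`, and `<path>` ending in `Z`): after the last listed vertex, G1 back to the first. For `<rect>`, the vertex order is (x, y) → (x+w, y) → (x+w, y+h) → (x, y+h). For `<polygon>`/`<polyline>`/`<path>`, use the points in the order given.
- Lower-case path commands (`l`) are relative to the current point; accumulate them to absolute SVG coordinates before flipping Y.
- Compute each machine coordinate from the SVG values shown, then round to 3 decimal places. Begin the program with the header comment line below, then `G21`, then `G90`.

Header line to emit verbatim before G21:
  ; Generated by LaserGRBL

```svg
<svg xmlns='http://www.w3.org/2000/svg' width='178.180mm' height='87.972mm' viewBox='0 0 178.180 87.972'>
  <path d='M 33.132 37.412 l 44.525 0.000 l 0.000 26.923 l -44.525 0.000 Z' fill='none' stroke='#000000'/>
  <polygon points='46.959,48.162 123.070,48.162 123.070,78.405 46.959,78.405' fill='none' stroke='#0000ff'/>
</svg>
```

; Generated by LaserGRBL
G21
G90
G0 X33.132 Y50.560
M3 S286
G1 X77.657 Y50.560 F2846
G1 X77.657 Y23.637
G1 X33.132 Y23.637
G1 X33.132 Y50.560
M5
G0 X46.959 Y39.810
M3 S864
G1 X123.070 Y39.810 F1658
G1 X123.070 Y9.567
G1 X46.959 Y9.567
G1 X46.959 Y39.810
M5

viewBox `0 0 178.180 87.972` with mm width/height → 1 unit = 1 mm. Flip: y_m = 87.972 − y_svg.

**Shape 1** — `<path>` rectangle, stroke `#000000` → engrave (S286, F2846). Machine vertices: (33.132,50.560) → (77.657,50.560) → (77.657,23.637) → (33.132,23.637) → (33.132,50.560). Closed: final G1 returns to the first vertex.

**Shape 2** — `<polygon>` rectangle, stroke `#0000ff` → cut (S864, F1658). Machine vertices: (46.959,39.810) → (123.070,39.810) → (123.070,9.567) → (46.959,9.567) → (46.959,39.810). Closed: final G1 returns to the first vertex.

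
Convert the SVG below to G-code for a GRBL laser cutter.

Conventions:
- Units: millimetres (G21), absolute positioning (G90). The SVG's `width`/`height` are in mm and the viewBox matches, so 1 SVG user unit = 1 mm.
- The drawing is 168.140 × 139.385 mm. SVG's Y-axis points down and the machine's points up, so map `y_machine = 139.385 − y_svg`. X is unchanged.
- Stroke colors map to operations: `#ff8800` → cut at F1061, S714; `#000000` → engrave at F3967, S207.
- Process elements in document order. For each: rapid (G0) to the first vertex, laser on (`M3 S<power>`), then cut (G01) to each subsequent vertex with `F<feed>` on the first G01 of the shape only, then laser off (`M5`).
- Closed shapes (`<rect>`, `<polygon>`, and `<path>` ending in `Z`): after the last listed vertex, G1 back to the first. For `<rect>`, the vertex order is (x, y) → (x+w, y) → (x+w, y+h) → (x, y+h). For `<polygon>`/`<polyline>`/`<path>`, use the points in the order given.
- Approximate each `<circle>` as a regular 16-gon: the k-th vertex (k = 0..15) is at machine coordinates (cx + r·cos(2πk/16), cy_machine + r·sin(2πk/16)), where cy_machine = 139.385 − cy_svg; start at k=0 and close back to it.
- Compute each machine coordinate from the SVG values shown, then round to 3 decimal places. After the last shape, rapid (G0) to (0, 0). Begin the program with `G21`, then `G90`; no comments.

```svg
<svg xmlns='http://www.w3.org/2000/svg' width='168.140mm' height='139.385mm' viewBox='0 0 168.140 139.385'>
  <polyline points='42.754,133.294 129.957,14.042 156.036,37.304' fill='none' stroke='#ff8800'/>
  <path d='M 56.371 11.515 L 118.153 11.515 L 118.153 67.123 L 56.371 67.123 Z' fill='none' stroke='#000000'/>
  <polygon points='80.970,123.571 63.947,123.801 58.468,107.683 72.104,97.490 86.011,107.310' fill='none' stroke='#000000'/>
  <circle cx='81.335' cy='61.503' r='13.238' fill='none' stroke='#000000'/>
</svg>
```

G21
G90
G0 X42.754 Y6.091
M3 S714
G01 X129.957 Y125.343 F1061
G01 X156.036 Y102.081
M5
G0 X56.371 Y127.870
M3 S207
G01 X118.153 Y127.870 F3967
G01 X118.153 Y72.262
G01 X56.371 Y72.262
G01 X56.371 Y127.870
M5
G0 X80.970 Y15.814
M3 S207
G01 X63.947 Y15.584 F3967
G01 X58.468 Y31.702
G01 X72.104 Y41.895
G01 X86.011 Y32.075
G01 X80.970 Y15.814
M5
G0 X94.573 Y77.882
M3 S207
G01 X93.565 Y82.948 F3967
G01 X90.696 Y87.243
G01 X86.401 Y90.112
G01 X81.335 Y91.120
G01 X76.269 Y90.112
G01 X71.974 Y87.243
G01 X69.105 Y82.948
G01 X68.097 Y77.882
G01 X69.105 Y72.816
G01 X71.974 Y68.521
G01 X76.269 Y65.652
G01 X81.335 Y64.644
G01 X86.401 Y65.652
G01 X90.696 Y68.521
G01 X93.565 Y72.816
G01 X94.573 Y77.882
M5
G0 X0.000 Y0.000

1 u = 1 mm; y_m = 139.385 − y.

[1] `<polyline>` open polyline, #ff8800→cut S714 F1061: (42.754,6.091) → (129.957,125.343) → (156.036,102.081)

[2] `<path>` rectangle, #000000→engrave S207 F3967: (56.371,127.870) → (118.153,127.870) → (118.153,72.262) → (56.371,72.262) → (56.371,127.870) (closed)

[3] `<polygon>` regular polygon, #000000→engrave S207 F3967: (80.970,15.814) → (63.947,15.584) → (58.468,31.702) → (72.104,41.895) → (86.011,32.075) → (80.970,15.814) (closed)

[4] `<circle>` circle, #000000→engrave S207 F3967: (94.573,77.882) → (93.565,82.948) → (90.696,87.243) → (86.401,90.112) → (81.335,91.120) → (76.269,90.112) → (71.974,87.243) → (69.105,82.948) → (68.097,77.882) → (69.105,72.816) → (71.974,68.521) → (76.269,65.652) → (81.335,64.644) → (86.401,65.652) → (90.696,68.521) → (93.565,72.816) → (94.573,77.882) (closed)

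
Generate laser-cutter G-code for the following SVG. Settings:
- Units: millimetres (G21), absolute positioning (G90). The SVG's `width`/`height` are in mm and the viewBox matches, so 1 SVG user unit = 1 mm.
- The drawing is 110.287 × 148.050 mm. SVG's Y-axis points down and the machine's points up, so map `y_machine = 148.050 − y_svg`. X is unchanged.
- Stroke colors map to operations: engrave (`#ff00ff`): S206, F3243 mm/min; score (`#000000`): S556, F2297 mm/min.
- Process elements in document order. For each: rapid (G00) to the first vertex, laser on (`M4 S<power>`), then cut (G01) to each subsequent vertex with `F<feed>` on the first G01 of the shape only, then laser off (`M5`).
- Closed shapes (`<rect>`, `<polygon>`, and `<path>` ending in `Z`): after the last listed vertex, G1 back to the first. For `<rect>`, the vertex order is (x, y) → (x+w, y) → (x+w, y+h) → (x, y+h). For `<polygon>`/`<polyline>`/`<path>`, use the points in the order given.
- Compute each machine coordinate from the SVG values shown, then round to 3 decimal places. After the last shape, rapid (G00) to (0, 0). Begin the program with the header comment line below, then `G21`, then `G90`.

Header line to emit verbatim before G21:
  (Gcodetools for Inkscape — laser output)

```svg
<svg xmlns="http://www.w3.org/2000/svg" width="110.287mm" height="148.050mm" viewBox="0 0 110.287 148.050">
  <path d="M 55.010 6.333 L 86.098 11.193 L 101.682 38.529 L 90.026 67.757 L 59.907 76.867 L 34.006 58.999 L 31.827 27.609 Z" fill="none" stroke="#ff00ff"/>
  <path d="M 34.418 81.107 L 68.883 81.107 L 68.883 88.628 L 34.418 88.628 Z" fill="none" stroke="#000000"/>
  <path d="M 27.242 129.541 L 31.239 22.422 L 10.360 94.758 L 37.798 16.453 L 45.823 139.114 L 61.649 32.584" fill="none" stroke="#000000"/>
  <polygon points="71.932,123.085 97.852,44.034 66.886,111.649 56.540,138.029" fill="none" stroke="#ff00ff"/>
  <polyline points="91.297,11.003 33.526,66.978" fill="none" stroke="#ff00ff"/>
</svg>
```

Since the viewBox matches the mm dimensions, user units are millimetres directly. The only transform is the Y-flip y_m = 148.050 − y_svg.

Shape 1 is a regular polygon drawn with `<path>`. Its stroke #ff00ff means engrave at S206, F3243. After flipping Y the toolpath is (55.010,141.717) → (86.098,136.857) → (101.682,109.521) → (90.026,80.293) → (59.907,71.183) → (34.006,89.051) → (31.827,120.441) → (55.010,141.717), returning to the start.

Shape 2 is a rectangle drawn with `<path>`. Its stroke #000000 means score at S556, F2297. After flipping Y the toolpath is (34.418,66.943) → (68.883,66.943) → (68.883,59.422) → (34.418,59.422) → (34.418,66.943), returning to the start.

Shape 3 is a open polyline drawn with `<path>`. Its stroke #000000 means score at S556, F2297. After flipping Y the toolpath is (27.242,18.509) → (31.239,125.628) → (10.360,53.292) → (37.798,131.597) → (45.823,8.936) → (61.649,115.466).

Shape 4 is a closed polygon drawn with `<polygon>`. Its stroke #ff00ff means engrave at S206, F3243. After flipping Y the toolpath is (71.932,24.965) → (97.852,104.016) → (66.886,36.401) → (56.540,10.021) → (71.932,24.965), returning to the start.

Shape 5 is a line segment drawn with `<polyline>`. Its stroke #ff00ff means engrave at S206, F3243. After flipping Y the toolpath is (91.297,137.047) → (33.526,81.072).

(Gcodetools for Inkscape — laser output)
G21
G90
G00 X55.010 Y141.717
M4 S206
G01 X86.098 Y136.857 F3243
G01 X101.682 Y109.521
G01 X90.026 Y80.293
G01 X59.907 Y71.183
G01 X34.006 Y89.051
G01 X31.827 Y120.441
G01 X55.010 Y141.717
M5
G00 X34.418 Y66.943
M4 S556
G01 X68.883 Y66.943 F2297
G01 X68.883 Y59.422
G01 X34.418 Y59.422
G01 X34.418 Y66.943
M5
G00 X27.242 Y18.509
M4 S556
G01 X31.239 Y125.628 F2297
G01 X10.360 Y53.292
G01 X37.798 Y131.597
G01 X45.823 Y8.936
G01 X61.649 Y115.466
M5
G00 X71.932 Y24.965
M4 S206
G01 X97.852 Y104.016 F3243
G01 X66.886 Y36.401
G01 X56.540 Y10.021
G01 X71.932 Y24.965
M5
G00 X91.297 Y137.047
M4 S206
G01 X33.526 Y81.072 F3243
M5
G00 X0.000 Y0.000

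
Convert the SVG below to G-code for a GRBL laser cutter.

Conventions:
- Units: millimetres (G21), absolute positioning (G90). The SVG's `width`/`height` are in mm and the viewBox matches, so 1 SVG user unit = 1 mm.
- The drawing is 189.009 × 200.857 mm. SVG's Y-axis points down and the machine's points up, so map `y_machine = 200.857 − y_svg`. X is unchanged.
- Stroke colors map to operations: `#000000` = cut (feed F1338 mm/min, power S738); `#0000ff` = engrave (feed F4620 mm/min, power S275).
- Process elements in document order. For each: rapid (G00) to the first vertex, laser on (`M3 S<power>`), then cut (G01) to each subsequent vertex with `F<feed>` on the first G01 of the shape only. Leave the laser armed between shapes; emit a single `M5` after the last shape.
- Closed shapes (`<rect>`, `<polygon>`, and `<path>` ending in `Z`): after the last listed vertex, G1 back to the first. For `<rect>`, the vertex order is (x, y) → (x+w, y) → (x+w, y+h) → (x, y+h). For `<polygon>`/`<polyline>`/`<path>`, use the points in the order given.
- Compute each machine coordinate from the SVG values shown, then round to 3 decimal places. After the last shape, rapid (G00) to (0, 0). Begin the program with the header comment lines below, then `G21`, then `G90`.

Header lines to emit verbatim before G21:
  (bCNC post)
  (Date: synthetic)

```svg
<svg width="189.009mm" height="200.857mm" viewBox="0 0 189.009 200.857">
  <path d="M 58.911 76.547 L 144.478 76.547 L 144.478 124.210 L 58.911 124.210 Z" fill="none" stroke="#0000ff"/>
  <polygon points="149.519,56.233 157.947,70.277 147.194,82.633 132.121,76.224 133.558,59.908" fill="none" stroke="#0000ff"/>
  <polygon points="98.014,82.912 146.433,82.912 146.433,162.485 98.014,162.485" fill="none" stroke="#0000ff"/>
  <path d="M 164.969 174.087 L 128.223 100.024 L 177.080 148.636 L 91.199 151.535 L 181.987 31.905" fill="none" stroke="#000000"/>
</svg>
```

(bCNC post)
(Date: synthetic)
G21
G90
G00 X58.911 Y124.310
M3 S275
G01 X144.478 Y124.310 F4620
G01 X144.478 Y76.647
G01 X58.911 Y76.647
G01 X58.911 Y124.310
G00 X149.519 Y144.624
M3 S275
G01 X157.947 Y130.580 F4620
G01 X147.194 Y118.224
G01 X132.121 Y124.633
G01 X133.558 Y140.949
G01 X149.519 Y144.624
G00 X98.014 Y117.945
M3 S275
G01 X146.433 Y117.945 F4620
G01 X146.433 Y38.372
G01 X98.014 Y38.372
G01 X98.014 Y117.945
G00 X164.969 Y26.770
M3 S738
G01 X128.223 Y100.833 F1338
G01 X177.080 Y52.221
G01 X91.199 Y49.322
G01 X181.987 Y168.952
M5
G00 X0.000 Y0.000

Since the viewBox matches the mm dimensions, user units are millimetres directly. The only transform is the Y-flip y_m = 200.857 − y_svg.

Shape 1 is a rectangle drawn with `<path>`. Its stroke #0000ff means engrave at S275, F4620. After flipping Y the toolpath is (58.911,124.310) → (144.478,124.310) → (144.478,76.647) → (58.911,76.647) → (58.911,124.310), returning to the start.

Shape 2 is a regular polygon drawn with `<polygon>`. Its stroke #0000ff means engrave at S275, F4620. After flipping Y the toolpath is (149.519,144.624) → (157.947,130.580) → (147.194,118.224) → (132.121,124.633) → (133.558,140.949) → (149.519,144.624), returning to the start.

Shape 3 is a rectangle drawn with `<polygon>`. Its stroke #0000ff means engrave at S275, F4620. After flipping Y the toolpath is (98.014,117.945) → (146.433,117.945) → (146.433,38.372) → (98.014,38.372) → (98.014,117.945), returning to the start.

Shape 4 is a open polyline drawn with `<path>`. Its stroke #000000 means cut at S738, F1338. After flipping Y the toolpath is (164.969,26.770) → (128.223,100.833) → (177.080,52.221) → (91.199,49.322) → (181.987,168.952).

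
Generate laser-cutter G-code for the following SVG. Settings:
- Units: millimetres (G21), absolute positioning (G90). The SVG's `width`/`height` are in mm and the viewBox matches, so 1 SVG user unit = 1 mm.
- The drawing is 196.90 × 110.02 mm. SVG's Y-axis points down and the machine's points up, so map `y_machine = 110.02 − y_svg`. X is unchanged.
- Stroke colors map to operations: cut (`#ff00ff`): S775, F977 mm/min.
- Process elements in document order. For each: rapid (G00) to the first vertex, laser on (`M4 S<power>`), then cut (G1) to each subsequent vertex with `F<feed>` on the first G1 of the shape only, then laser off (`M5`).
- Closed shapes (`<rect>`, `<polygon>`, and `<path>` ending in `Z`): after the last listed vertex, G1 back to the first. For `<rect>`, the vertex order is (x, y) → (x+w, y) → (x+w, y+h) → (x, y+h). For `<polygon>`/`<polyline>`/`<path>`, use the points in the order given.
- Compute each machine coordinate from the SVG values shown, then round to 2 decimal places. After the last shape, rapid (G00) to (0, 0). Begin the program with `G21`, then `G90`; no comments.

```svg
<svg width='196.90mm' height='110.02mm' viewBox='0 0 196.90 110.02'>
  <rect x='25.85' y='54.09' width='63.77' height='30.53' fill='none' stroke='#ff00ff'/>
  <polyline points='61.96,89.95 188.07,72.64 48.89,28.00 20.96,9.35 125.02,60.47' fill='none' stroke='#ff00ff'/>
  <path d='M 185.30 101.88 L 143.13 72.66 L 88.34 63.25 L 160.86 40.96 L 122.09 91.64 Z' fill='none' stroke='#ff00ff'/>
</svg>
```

viewBox `0 0 196.90 110.02` with mm width/height → 1 unit = 1 mm. Flip: y_m = 110.02 − y_svg.

**Shape 1** — `<rect>` rectangle, stroke `#ff00ff` → cut (S775, F977). Machine vertices: (25.85,55.93) → (89.62,55.93) → (89.62,25.40) → (25.85,25.40) → (25.85,55.93). Closed: final G1 returns to the first vertex.

**Shape 2** — `<polyline>` open polyline, stroke `#ff00ff` → cut (S775, F977). Machine vertices: (61.96,20.07) → (188.07,37.38) → (48.89,82.02) → (20.96,100.67) → (125.02,49.55). Open path.

**Shape 3** — `<path>` closed polygon, stroke `#ff00ff` → cut (S775, F977). Machine vertices: (185.30,8.14) → (143.13,37.36) → (88.34,46.77) → (160.86,69.06) → (122.09,18.38) → (185.30,8.14). Closed: final G1 returns to the first vertex.

G21
G90
G00 X25.85 Y55.93
M4 S775
G1 X89.62 Y55.93 F977
G1 X89.62 Y25.40
G1 X25.85 Y25.40
G1 X25.85 Y55.93
M5
G00 X61.96 Y20.07
M4 S775
G1 X188.07 Y37.38 F977
G1 X48.89 Y82.02
G1 X20.96 Y100.67
G1 X125.02 Y49.55
M5
G00 X185.30 Y8.14
M4 S775
G1 X143.13 Y37.36 F977
G1 X88.34 Y46.77
G1 X160.86 Y69.06
G1 X122.09 Y18.38
G1 X185.30 Y8.14
M5
G00 X0.00 Y0.00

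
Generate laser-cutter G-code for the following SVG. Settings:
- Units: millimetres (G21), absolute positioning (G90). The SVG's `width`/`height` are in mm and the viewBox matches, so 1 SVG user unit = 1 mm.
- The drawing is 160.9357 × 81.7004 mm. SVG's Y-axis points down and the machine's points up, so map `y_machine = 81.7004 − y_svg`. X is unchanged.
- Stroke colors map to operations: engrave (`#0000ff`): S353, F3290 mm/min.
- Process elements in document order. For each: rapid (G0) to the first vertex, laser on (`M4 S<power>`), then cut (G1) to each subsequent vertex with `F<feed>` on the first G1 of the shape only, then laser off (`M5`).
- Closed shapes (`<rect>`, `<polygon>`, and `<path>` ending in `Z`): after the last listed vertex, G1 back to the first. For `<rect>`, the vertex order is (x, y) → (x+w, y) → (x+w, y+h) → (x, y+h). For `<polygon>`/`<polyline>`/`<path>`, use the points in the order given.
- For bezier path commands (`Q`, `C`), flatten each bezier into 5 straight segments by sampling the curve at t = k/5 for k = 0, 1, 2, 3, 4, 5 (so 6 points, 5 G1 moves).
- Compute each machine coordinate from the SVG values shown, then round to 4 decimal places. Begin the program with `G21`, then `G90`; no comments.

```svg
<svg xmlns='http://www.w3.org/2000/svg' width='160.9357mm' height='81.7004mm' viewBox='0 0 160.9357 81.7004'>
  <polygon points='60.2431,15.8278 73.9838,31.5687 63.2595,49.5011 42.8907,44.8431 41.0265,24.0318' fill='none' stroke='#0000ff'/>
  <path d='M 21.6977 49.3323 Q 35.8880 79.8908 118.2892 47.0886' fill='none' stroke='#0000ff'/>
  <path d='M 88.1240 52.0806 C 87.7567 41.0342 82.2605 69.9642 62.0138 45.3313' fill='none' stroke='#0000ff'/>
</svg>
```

1 u = 1 mm; y_m = 81.7004 − y.

[1] `<polygon>` regular polygon, #0000ff→engrave S353 F3290: (60.2431,65.8726) → (73.9838,50.1317) → (63.2595,32.1993) → (42.8907,36.8573) → (41.0265,57.6686) → (60.2431,65.8726) (closed)

[2] `<path>` quadratic bezier, #0000ff→engrave S353 F3290: (21.6977,32.3681) → (30.1023,22.6791) → (43.9637,18.0590) → (63.2820,18.5078) → (88.0572,24.0253) → (118.2892,34.6118)

[3] `<path>` cubic bezier, #0000ff→engrave S353 F3290: (88.1240,29.6198) → (87.2112,32.1988) → (84.6056,29.6733) → (79.8454,26.5333) → (72.4687,27.2686) → (62.0138,36.3691)

G21
G90
G0 X60.2431 Y65.8726
M4 S353
G1 X73.9838 Y50.1317 F3290
G1 X63.2595 Y32.1993
G1 X42.8907 Y36.8573
G1 X41.0265 Y57.6686
G1 X60.2431 Y65.8726
M5
G0 X21.6977 Y32.3681
M4 S353
G1 X30.1023 Y22.6791 F3290
G1 X43.9637 Y18.0590
G1 X63.2820 Y18.5078
G1 X88.0572 Y24.0253
G1 X118.2892 Y34.6118
M5
G0 X88.1240 Y29.6198
M4 S353
G1 X87.2112 Y32.1988 F3290
G1 X84.6056 Y29.6733
G1 X79.8454 Y26.5333
G1 X72.4687 Y27.2686
G1 X62.0138 Y36.3691
M5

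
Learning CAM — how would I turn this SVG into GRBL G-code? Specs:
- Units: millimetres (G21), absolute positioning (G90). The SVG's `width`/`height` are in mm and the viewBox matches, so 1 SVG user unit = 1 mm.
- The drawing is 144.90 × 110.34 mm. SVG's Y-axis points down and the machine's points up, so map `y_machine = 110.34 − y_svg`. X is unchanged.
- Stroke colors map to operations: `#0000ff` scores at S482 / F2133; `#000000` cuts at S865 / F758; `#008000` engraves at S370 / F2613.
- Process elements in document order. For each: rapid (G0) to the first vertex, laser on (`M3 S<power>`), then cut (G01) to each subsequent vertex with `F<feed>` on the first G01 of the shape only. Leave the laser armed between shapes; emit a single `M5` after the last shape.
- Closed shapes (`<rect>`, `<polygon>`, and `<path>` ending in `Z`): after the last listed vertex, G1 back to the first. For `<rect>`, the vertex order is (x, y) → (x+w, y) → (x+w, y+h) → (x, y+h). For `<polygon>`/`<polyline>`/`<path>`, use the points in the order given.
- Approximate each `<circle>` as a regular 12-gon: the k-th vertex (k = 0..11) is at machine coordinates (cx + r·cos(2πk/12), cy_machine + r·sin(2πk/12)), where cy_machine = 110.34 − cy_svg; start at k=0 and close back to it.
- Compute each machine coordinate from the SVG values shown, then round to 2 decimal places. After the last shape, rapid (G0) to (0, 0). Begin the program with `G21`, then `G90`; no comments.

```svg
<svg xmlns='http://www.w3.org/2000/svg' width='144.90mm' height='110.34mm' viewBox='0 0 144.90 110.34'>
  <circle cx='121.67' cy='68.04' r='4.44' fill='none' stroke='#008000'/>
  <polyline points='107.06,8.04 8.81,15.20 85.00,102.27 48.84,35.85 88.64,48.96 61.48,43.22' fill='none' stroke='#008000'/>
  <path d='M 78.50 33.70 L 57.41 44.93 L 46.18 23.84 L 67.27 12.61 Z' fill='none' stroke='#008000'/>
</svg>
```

viewBox `0 0 144.90 110.34` with mm width/height → 1 unit = 1 mm. Flip: y_m = 110.34 − y_svg.

**Shape 1** — `<circle>` circle, stroke `#008000` → engrave (S370, F2613). Machine vertices: (126.11,42.30) → (125.52,44.52) → (123.89,46.15) → (121.67,46.74) → (119.45,46.15) → (117.82,44.52) → (117.23,42.30) → (117.82,40.08) → (119.45,38.45) → (121.67,37.86) → (123.89,38.45) → (125.52,40.08) → (126.11,42.30). Closed: final G1 returns to the first vertex.

**Shape 2** — `<polyline>` open polyline, stroke `#008000` → engrave (S370, F2613). Machine vertices: (107.06,102.30) → (8.81,95.14) → (85.00,8.07) → (48.84,74.49) → (88.64,61.38) → (61.48,67.12). Open path.

**Shape 3** — `<path>` regular polygon, stroke `#008000` → engrave (S370, F2613). Machine vertices: (78.50,76.64) → (57.41,65.41) → (46.18,86.50) → (67.27,97.73) → (78.50,76.64). Closed: final G1 returns to the first vertex.

G21
G90
G0 X126.11 Y42.30
M3 S370
G01 X125.52 Y44.52 F2613
G01 X123.89 Y46.15
G01 X121.67 Y46.74
G01 X119.45 Y46.15
G01 X117.82 Y44.52
G01 X117.23 Y42.30
G01 X117.82 Y40.08
G01 X119.45 Y38.45
G01 X121.67 Y37.86
G01 X123.89 Y38.45
G01 X125.52 Y40.08
G01 X126.11 Y42.30
G0 X107.06 Y102.30
M3 S370
G01 X8.81 Y95.14 F2613
G01 X85.00 Y8.07
G01 X48.84 Y74.49
G01 X88.64 Y61.38
G01 X61.48 Y67.12
G0 X78.50 Y76.64
M3 S370
G01 X57.41 Y65.41 F2613
G01 X46.18 Y86.50
G01 X67.27 Y97.73
G01 X78.50 Y76.64
M5
G0 X0.00 Y0.00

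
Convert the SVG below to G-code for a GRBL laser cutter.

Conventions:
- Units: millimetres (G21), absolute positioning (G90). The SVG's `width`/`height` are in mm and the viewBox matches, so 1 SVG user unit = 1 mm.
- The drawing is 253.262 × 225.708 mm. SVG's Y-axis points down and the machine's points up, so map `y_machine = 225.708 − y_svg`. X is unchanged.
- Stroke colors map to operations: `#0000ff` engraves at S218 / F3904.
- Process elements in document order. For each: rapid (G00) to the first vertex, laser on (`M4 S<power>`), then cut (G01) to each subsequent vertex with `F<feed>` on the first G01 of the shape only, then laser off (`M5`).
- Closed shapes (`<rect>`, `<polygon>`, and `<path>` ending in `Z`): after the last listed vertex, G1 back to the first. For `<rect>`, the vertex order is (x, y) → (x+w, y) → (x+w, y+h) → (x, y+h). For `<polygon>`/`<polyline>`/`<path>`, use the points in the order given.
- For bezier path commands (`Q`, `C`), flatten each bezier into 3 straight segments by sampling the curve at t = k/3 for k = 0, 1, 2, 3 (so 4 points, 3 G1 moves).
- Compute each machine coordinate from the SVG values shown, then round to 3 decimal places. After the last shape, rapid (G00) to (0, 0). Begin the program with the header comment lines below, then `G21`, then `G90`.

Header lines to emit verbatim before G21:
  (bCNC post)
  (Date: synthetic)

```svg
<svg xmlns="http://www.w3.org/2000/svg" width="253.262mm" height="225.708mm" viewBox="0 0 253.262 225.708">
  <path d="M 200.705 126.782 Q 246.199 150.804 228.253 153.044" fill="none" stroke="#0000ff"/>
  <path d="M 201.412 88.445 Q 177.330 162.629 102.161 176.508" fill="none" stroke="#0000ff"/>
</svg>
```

(bCNC post)
(Date: synthetic)
G21
G90
G00 X200.705 Y98.926
M4 S218
G01 X223.985 Y85.332 F3904
G01 X233.168 Y76.578
G01 X228.253 Y72.664
M5
G00 X201.412 Y137.263
M4 S218
G01 X179.681 Y94.508 F3904
G01 X146.597 Y65.153
G01 X102.161 Y49.200
M5
G00 X0.000 Y0.000

viewBox `0 0 253.262 225.708` with mm width/height → 1 unit = 1 mm. Flip: y_m = 225.708 − y_svg.

**Shape 1** — `<path>` quadratic bezier, stroke `#0000ff` → engrave (S218, F3904). Control points (SVG): P0=(200.705,126.782), P1=(246.199,150.804), P2=(228.253,153.044); sampled at t=k/3. Machine vertices: (200.705,98.926) → (223.985,85.332) → (233.168,76.578) → (228.253,72.664). Open path.

**Shape 2** — `<path>` quadratic bezier, stroke `#0000ff` → engrave (S218, F3904). Control points (SVG): P0=(201.412,88.445), P1=(177.330,162.629), P2=(102.161,176.508); sampled at t=k/3. Machine vertices: (201.412,137.263) → (179.681,94.508) → (146.597,65.153) → (102.161,49.200). Open path.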